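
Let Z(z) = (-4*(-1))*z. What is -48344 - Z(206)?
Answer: -49168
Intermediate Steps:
Z(z) = 4*z
-48344 - Z(206) = -48344 - 4*206 = -48344 - 1*824 = -48344 - 824 = -49168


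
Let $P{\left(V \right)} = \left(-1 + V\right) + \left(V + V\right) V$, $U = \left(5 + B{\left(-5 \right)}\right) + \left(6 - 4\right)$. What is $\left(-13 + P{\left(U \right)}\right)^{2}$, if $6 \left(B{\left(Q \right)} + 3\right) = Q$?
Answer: $\frac{6889}{81} \approx 85.049$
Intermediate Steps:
$B{\left(Q \right)} = -3 + \frac{Q}{6}$
$U = \frac{19}{6}$ ($U = \left(5 + \left(-3 + \frac{1}{6} \left(-5\right)\right)\right) + \left(6 - 4\right) = \left(5 - \frac{23}{6}\right) + \left(6 - 4\right) = \left(5 - \frac{23}{6}\right) + 2 = \frac{7}{6} + 2 = \frac{19}{6} \approx 3.1667$)
$P{\left(V \right)} = -1 + V + 2 V^{2}$ ($P{\left(V \right)} = \left(-1 + V\right) + 2 V V = \left(-1 + V\right) + 2 V^{2} = -1 + V + 2 V^{2}$)
$\left(-13 + P{\left(U \right)}\right)^{2} = \left(-13 + \left(-1 + \frac{19}{6} + 2 \left(\frac{19}{6}\right)^{2}\right)\right)^{2} = \left(-13 + \left(-1 + \frac{19}{6} + 2 \cdot \frac{361}{36}\right)\right)^{2} = \left(-13 + \left(-1 + \frac{19}{6} + \frac{361}{18}\right)\right)^{2} = \left(-13 + \frac{200}{9}\right)^{2} = \left(\frac{83}{9}\right)^{2} = \frac{6889}{81}$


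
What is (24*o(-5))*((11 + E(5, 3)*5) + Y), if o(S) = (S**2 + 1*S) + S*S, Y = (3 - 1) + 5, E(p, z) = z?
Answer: 35640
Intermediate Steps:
Y = 7 (Y = 2 + 5 = 7)
o(S) = S + 2*S**2 (o(S) = (S**2 + S) + S**2 = (S + S**2) + S**2 = S + 2*S**2)
(24*o(-5))*((11 + E(5, 3)*5) + Y) = (24*(-5*(1 + 2*(-5))))*((11 + 3*5) + 7) = (24*(-5*(1 - 10)))*((11 + 15) + 7) = (24*(-5*(-9)))*(26 + 7) = (24*45)*33 = 1080*33 = 35640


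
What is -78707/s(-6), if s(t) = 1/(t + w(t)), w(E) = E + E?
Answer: 1416726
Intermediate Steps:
w(E) = 2*E
s(t) = 1/(3*t) (s(t) = 1/(t + 2*t) = 1/(3*t))
-78707/s(-6) = -78707/((⅓)/(-6)) = -78707/((⅓)*(-⅙)) = -78707/(-1/18) = -78707*(-18) = 1416726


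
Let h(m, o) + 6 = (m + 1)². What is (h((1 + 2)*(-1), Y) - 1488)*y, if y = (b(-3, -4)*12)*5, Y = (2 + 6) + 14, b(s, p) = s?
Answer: 268200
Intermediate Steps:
Y = 22 (Y = 8 + 14 = 22)
y = -180 (y = -3*12*5 = -36*5 = -180)
h(m, o) = -6 + (1 + m)² (h(m, o) = -6 + (m + 1)² = -6 + (1 + m)²)
(h((1 + 2)*(-1), Y) - 1488)*y = ((-6 + (1 + (1 + 2)*(-1))²) - 1488)*(-180) = ((-6 + (1 + 3*(-1))²) - 1488)*(-180) = ((-6 + (1 - 3)²) - 1488)*(-180) = ((-6 + (-2)²) - 1488)*(-180) = ((-6 + 4) - 1488)*(-180) = (-2 - 1488)*(-180) = -1490*(-180) = 268200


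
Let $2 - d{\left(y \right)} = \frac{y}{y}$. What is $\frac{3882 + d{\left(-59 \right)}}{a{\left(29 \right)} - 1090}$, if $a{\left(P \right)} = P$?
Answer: $- \frac{3883}{1061} \approx -3.6598$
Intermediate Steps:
$d{\left(y \right)} = 1$ ($d{\left(y \right)} = 2 - \frac{y}{y} = 2 - 1 = 1$)
$\frac{3882 + d{\left(-59 \right)}}{a{\left(29 \right)} - 1090} = \frac{3882 + 1}{29 - 1090} = \frac{3883}{-1061} = 3883 \left(- \frac{1}{1061}\right) = - \frac{3883}{1061}$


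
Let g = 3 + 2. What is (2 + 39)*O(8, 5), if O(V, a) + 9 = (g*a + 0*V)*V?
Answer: 7831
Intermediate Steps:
g = 5
O(V, a) = -9 + 5*V*a (O(V, a) = -9 + (5*a + 0*V)*V = -9 + (5*a + 0)*V = -9 + (5*a)*V = -9 + 5*V*a)
(2 + 39)*O(8, 5) = (2 + 39)*(-9 + 5*8*5) = 41*(-9 + 200) = 41*191 = 7831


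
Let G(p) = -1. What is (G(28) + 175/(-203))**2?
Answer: 2916/841 ≈ 3.4673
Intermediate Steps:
(G(28) + 175/(-203))**2 = (-1 + 175/(-203))**2 = (-1 + 175*(-1/203))**2 = (-1 - 25/29)**2 = (-54/29)**2 = 2916/841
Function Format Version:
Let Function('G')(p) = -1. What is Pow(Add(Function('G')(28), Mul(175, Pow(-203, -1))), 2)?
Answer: Rational(2916, 841) ≈ 3.4673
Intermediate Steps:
Pow(Add(Function('G')(28), Mul(175, Pow(-203, -1))), 2) = Pow(Add(-1, Mul(175, Pow(-203, -1))), 2) = Pow(Add(-1, Mul(175, Rational(-1, 203))), 2) = Pow(Add(-1, Rational(-25, 29)), 2) = Pow(Rational(-54, 29), 2) = Rational(2916, 841)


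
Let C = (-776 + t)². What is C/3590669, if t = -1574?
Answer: 5522500/3590669 ≈ 1.5380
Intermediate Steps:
C = 5522500 (C = (-776 - 1574)² = (-2350)² = 5522500)
C/3590669 = 5522500/3590669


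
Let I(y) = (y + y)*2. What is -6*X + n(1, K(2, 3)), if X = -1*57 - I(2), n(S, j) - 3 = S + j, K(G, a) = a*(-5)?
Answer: 379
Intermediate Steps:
K(G, a) = -5*a
I(y) = 4*y (I(y) = (2*y)*2 = 4*y)
n(S, j) = 3 + S + j (n(S, j) = 3 + (S + j) = 3 + S + j)
X = -65 (X = -1*57 - 4*2 = -57 - 1*8 = -57 - 8 = -65)
-6*X + n(1, K(2, 3)) = -6*(-65) + (3 + 1 - 5*3) = 390 + (3 + 1 - 15) = 390 - 11 = 379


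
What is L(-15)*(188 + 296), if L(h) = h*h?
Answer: 108900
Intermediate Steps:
L(h) = h**2
L(-15)*(188 + 296) = (-15)**2*(188 + 296) = 225*484 = 108900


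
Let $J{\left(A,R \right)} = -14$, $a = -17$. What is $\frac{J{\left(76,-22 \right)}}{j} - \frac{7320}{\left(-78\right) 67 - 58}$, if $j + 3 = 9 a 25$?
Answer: $\frac{3511867}{2528394} \approx 1.389$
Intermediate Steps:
$j = -3828$ ($j = -3 + 9 \left(-17\right) 25 = -3 - 3825 = -3828$)
$\frac{J{\left(76,-22 \right)}}{j} - \frac{7320}{\left(-78\right) 67 - 58} = - \frac{14}{-3828} - \frac{7320}{\left(-78\right) 67 - 58} = \left(-14\right) \left(- \frac{1}{3828}\right) - \frac{7320}{-5226 - 58} = \frac{7}{1914} - \frac{7320}{-5284} = \frac{7}{1914} - - \frac{1830}{1321} = \frac{7}{1914} + \frac{1830}{1321} = \frac{3511867}{2528394}$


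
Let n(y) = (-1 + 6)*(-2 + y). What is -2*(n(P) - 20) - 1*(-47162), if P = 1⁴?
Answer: 47212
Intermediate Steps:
P = 1
n(y) = -10 + 5*y (n(y) = 5*(-2 + y) = -10 + 5*y)
-2*(n(P) - 20) - 1*(-47162) = -2*((-10 + 5*1) - 20) - 1*(-47162) = -2*((-10 + 5) - 20) + 47162 = -2*(-5 - 20) + 47162 = -2*(-25) + 47162 = 50 + 47162 = 47212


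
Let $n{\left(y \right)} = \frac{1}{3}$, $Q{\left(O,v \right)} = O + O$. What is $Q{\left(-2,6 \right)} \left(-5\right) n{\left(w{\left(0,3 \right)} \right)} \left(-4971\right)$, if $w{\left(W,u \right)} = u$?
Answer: $-33140$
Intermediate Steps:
$Q{\left(O,v \right)} = 2 O$
$n{\left(y \right)} = \frac{1}{3}$
$Q{\left(-2,6 \right)} \left(-5\right) n{\left(w{\left(0,3 \right)} \right)} \left(-4971\right) = 2 \left(-2\right) \left(-5\right) \frac{1}{3} \left(-4971\right) = \left(-4\right) \left(-5\right) \frac{1}{3} \left(-4971\right) = 20 \cdot \frac{1}{3} \left(-4971\right) = \frac{20}{3} \left(-4971\right) = -33140$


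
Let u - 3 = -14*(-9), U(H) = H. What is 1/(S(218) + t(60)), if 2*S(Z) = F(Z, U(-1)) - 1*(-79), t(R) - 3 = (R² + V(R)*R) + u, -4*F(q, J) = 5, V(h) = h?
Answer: 8/58967 ≈ 0.00013567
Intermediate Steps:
F(q, J) = -5/4 (F(q, J) = -¼*5 = -5/4)
u = 129 (u = 3 - 14*(-9) = 3 + 126 = 129)
t(R) = 132 + 2*R² (t(R) = 3 + ((R² + R*R) + 129) = 3 + ((R² + R²) + 129) = 3 + (2*R² + 129) = 3 + (129 + 2*R²) = 132 + 2*R²)
S(Z) = 311/8 (S(Z) = (-5/4 - 1*(-79))/2 = (-5/4 + 79)/2 = (½)*(311/4) = 311/8)
1/(S(218) + t(60)) = 1/(311/8 + (132 + 2*60²)) = 1/(311/8 + (132 + 2*3600)) = 1/(311/8 + (132 + 7200)) = 1/(311/8 + 7332) = 1/(58967/8) = 8/58967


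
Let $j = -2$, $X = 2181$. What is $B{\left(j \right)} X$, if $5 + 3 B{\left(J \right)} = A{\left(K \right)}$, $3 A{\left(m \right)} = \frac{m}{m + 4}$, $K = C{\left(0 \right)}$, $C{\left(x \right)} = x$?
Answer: $-3635$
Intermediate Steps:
$K = 0$
$A{\left(m \right)} = \frac{m}{3 \left(4 + m\right)}$ ($A{\left(m \right)} = \frac{m \frac{1}{m + 4}}{3} = \frac{m \frac{1}{4 + m}}{3} = \frac{m}{3 \left(4 + m\right)}$)
$B{\left(J \right)} = - \frac{5}{3}$ ($B{\left(J \right)} = - \frac{5}{3} + \frac{\frac{1}{3} \cdot 0 \frac{1}{4 + 0}}{3} = - \frac{5}{3} + \frac{\frac{1}{3} \cdot 0 \cdot \frac{1}{4}}{3} = - \frac{5}{3} + \frac{1}{3} \cdot 0 = - \frac{5}{3} + 0 = - \frac{5}{3}$)
$B{\left(j \right)} X = \left(- \frac{5}{3}\right) 2181 = -3635$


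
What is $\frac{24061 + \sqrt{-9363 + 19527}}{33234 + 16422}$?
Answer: $\frac{24061}{49656} + \frac{11 \sqrt{21}}{24828} \approx 0.48658$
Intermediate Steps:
$\frac{24061 + \sqrt{-9363 + 19527}}{33234 + 16422} = \frac{24061 + \sqrt{10164}}{49656} = \left(24061 + 22 \sqrt{21}\right) \frac{1}{49656} = \frac{24061}{49656} + \frac{11 \sqrt{21}}{24828}$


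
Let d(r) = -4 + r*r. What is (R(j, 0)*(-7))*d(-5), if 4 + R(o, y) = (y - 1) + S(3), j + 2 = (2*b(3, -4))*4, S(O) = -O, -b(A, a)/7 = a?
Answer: 1176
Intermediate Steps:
b(A, a) = -7*a
j = 222 (j = -2 + (2*(-7*(-4)))*4 = -2 + (2*28)*4 = -2 + 56*4 = -2 + 224 = 222)
d(r) = -4 + r²
R(o, y) = -8 + y (R(o, y) = -4 + ((y - 1) - 1*3) = -4 + ((-1 + y) - 3) = -4 + (-4 + y) = -8 + y)
(R(j, 0)*(-7))*d(-5) = ((-8 + 0)*(-7))*(-4 + (-5)²) = (-8*(-7))*(-4 + 25) = 56*21 = 1176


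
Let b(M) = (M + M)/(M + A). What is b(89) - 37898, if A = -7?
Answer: -1553729/41 ≈ -37896.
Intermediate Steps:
b(M) = 2*M/(-7 + M) (b(M) = (M + M)/(M - 7) = (2*M)/(-7 + M) = 2*M/(-7 + M))
b(89) - 37898 = 2*89/(-7 + 89) - 37898 = 2*89/82 - 37898 = 2*89*(1/82) - 37898 = 89/41 - 37898 = -1553729/41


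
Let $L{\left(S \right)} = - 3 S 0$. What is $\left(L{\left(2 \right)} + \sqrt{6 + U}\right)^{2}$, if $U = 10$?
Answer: $16$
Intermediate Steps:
$L{\left(S \right)} = 0$
$\left(L{\left(2 \right)} + \sqrt{6 + U}\right)^{2} = \left(0 + \sqrt{6 + 10}\right)^{2} = \left(0 + \sqrt{16}\right)^{2} = \left(0 + 4\right)^{2} = 4^{2} = 16$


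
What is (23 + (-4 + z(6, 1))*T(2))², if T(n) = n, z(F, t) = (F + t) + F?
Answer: 1681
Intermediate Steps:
z(F, t) = t + 2*F
(23 + (-4 + z(6, 1))*T(2))² = (23 + (-4 + (1 + 2*6))*2)² = (23 + (-4 + (1 + 12))*2)² = (23 + (-4 + 13)*2)² = (23 + 9*2)² = (23 + 18)² = 41² = 1681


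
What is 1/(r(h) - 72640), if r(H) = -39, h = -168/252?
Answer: -1/72679 ≈ -1.3759e-5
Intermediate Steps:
h = -⅔ (h = -168*1/252 = -⅔ ≈ -0.66667)
1/(r(h) - 72640) = 1/(-39 - 72640) = 1/(-72679) = -1/72679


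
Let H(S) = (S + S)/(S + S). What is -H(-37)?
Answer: -1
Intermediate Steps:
H(S) = 1 (H(S) = (2*S)/((2*S)) = (2*S)*(1/(2*S)) = 1)
-H(-37) = -1*1 = -1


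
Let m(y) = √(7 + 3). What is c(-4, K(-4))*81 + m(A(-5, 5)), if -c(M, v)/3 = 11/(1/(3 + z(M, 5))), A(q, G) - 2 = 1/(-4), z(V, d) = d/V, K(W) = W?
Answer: -18711/4 + √10 ≈ -4674.6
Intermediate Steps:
A(q, G) = 7/4 (A(q, G) = 2 + 1/(-4) = 2 - ¼ = 7/4)
c(M, v) = -99 - 165/M (c(M, v) = -33/(1/(3 + 5/M)) = -33*(3 + 5/M) = -3*(33 + 55/M) = -99 - 165/M)
m(y) = √10
c(-4, K(-4))*81 + m(A(-5, 5)) = (-99 - 165/(-4))*81 + √10 = (-99 - 165*(-¼))*81 + √10 = (-99 + 165/4)*81 + √10 = -231/4*81 + √10 = -18711/4 + √10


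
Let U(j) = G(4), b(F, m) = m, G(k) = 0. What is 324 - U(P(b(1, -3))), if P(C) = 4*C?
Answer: 324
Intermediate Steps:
U(j) = 0
324 - U(P(b(1, -3))) = 324 - 1*0 = 324 + 0 = 324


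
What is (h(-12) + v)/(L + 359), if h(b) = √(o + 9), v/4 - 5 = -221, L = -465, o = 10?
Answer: 432/53 - √19/106 ≈ 8.1098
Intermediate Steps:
v = -864 (v = 20 + 4*(-221) = 20 - 884 = -864)
h(b) = √19 (h(b) = √(10 + 9) = √19)
(h(-12) + v)/(L + 359) = (√19 - 864)/(-465 + 359) = (-864 + √19)/(-106) = (-864 + √19)*(-1/106) = 432/53 - √19/106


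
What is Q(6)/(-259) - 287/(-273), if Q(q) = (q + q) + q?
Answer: 9917/10101 ≈ 0.98178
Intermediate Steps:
Q(q) = 3*q (Q(q) = 2*q + q = 3*q)
Q(6)/(-259) - 287/(-273) = (3*6)/(-259) - 287/(-273) = 18*(-1/259) - 287*(-1/273) = -18/259 + 41/39 = 9917/10101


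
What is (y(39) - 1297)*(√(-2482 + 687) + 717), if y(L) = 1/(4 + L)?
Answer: -39987090/43 - 55770*I*√1795/43 ≈ -9.2993e+5 - 54950.0*I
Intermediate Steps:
(y(39) - 1297)*(√(-2482 + 687) + 717) = (1/(4 + 39) - 1297)*(√(-2482 + 687) + 717) = (1/43 - 1297)*(√(-1795) + 717) = (1/43 - 1297)*(I*√1795 + 717) = -55770*(717 + I*√1795)/43 = -39987090/43 - 55770*I*√1795/43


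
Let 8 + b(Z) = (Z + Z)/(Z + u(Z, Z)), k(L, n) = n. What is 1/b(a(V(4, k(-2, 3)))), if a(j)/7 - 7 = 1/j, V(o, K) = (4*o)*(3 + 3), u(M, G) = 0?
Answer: -1/6 ≈ -0.16667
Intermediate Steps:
V(o, K) = 24*o (V(o, K) = (4*o)*6 = 24*o)
a(j) = 49 + 7/j
b(Z) = -6 (b(Z) = -8 + (Z + Z)/(Z + 0) = -8 + (2*Z)/Z = -8 + 2 = -6)
1/b(a(V(4, k(-2, 3)))) = 1/(-6) = -1/6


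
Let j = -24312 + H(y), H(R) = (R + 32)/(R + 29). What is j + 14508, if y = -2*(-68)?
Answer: -539164/55 ≈ -9803.0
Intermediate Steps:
y = 136
H(R) = (32 + R)/(29 + R)
j = -1337104/55 (j = -24312 + (32 + 136)/(29 + 136) = -24312 + 168/165 = -24312 + (1/165)*168 = -24312 + 56/55 = -1337104/55 ≈ -24311.)
j + 14508 = -1337104/55 + 14508 = -539164/55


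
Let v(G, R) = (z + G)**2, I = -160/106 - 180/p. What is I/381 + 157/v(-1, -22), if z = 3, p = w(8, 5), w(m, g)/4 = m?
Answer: 6337577/161544 ≈ 39.231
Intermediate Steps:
w(m, g) = 4*m
p = 32 (p = 4*8 = 32)
I = -3025/424 (I = -160/106 - 180/32 = -160*1/106 - 180*1/32 = -80/53 - 45/8 = -3025/424 ≈ -7.1344)
v(G, R) = (3 + G)**2
I/381 + 157/v(-1, -22) = -3025/424/381 + 157/((3 - 1)**2) = -3025/424*1/381 + 157/(2**2) = -3025/161544 + 157/4 = 6337577/161544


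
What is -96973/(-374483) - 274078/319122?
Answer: -35845666984/59752881963 ≈ -0.59990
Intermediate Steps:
-96973/(-374483) - 274078/319122 = -96973*(-1/374483) - 274078*1/319122 = 96973/374483 - 137039/159561 = -35845666984/59752881963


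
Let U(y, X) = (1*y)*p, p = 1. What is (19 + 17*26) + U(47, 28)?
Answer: 508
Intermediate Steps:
U(y, X) = y (U(y, X) = (1*y)*1 = y*1 = y)
(19 + 17*26) + U(47, 28) = (19 + 17*26) + 47 = (19 + 442) + 47 = 461 + 47 = 508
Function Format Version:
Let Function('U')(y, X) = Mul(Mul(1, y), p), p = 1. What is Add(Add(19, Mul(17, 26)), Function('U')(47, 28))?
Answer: 508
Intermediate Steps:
Function('U')(y, X) = y (Function('U')(y, X) = Mul(Mul(1, y), 1) = Mul(y, 1) = y)
Add(Add(19, Mul(17, 26)), Function('U')(47, 28)) = Add(Add(19, Mul(17, 26)), 47) = Add(Add(19, 442), 47) = Add(461, 47) = 508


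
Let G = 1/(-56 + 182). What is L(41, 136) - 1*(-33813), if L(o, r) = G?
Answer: 4260439/126 ≈ 33813.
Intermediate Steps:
G = 1/126 ≈ 0.0079365
L(o, r) = 1/126
L(41, 136) - 1*(-33813) = 1/126 - 1*(-33813) = 1/126 + 33813 = 4260439/126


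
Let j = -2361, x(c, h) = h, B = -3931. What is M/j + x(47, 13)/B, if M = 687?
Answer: -910430/3093697 ≈ -0.29429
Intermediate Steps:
M/j + x(47, 13)/B = 687/(-2361) + 13/(-3931) = 687*(-1/2361) + 13*(-1/3931) = -229/787 - 13/3931 = -910430/3093697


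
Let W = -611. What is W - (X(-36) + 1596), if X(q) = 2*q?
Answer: -2135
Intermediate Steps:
W - (X(-36) + 1596) = -611 - (2*(-36) + 1596) = -611 - (-72 + 1596) = -611 - 1*1524 = -611 - 1524 = -2135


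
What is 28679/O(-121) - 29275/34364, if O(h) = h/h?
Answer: 985495881/34364 ≈ 28678.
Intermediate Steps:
O(h) = 1
28679/O(-121) - 29275/34364 = 28679/1 - 29275/34364 = 28679*1 - 29275*1/34364 = 28679 - 29275/34364 = 985495881/34364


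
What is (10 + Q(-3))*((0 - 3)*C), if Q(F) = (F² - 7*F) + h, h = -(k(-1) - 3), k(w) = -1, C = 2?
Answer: -264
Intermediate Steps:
h = 4 (h = -(-1 - 3) = -1*(-4) = 4)
Q(F) = 4 + F² - 7*F (Q(F) = (F² - 7*F) + 4 = 4 + F² - 7*F)
(10 + Q(-3))*((0 - 3)*C) = (10 + (4 + (-3)² - 7*(-3)))*((0 - 3)*2) = (10 + (4 + 9 + 21))*(-3*2) = (10 + 34)*(-6) = 44*(-6) = -264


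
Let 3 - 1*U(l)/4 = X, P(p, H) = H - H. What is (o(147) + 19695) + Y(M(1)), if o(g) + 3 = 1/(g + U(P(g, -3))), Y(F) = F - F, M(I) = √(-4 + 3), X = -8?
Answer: 3761173/191 ≈ 19692.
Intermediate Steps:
P(p, H) = 0
U(l) = 44 (U(l) = 12 - 4*(-8) = 12 + 32 = 44)
M(I) = I (M(I) = √(-1) = I)
Y(F) = 0
o(g) = -3 + 1/(44 + g) (o(g) = -3 + 1/(g + 44) = -3 + 1/(44 + g))
(o(147) + 19695) + Y(M(1)) = ((-131 - 3*147)/(44 + 147) + 19695) + 0 = ((-131 - 441)/191 + 19695) + 0 = ((1/191)*(-572) + 19695) + 0 = (-572/191 + 19695) + 0 = 3761173/191 + 0 = 3761173/191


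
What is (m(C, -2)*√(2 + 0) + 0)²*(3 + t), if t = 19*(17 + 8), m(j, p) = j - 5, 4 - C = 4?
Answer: 23900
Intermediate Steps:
C = 0 (C = 4 - 1*4 = 4 - 4 = 0)
m(j, p) = -5 + j
t = 475 (t = 19*25 = 475)
(m(C, -2)*√(2 + 0) + 0)²*(3 + t) = ((-5 + 0)*√(2 + 0) + 0)²*(3 + 475) = (-5*√2 + 0)²*478 = (-5*√2)²*478 = 50*478 = 23900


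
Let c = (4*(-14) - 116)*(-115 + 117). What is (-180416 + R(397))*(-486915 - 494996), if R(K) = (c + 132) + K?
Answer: 176970801441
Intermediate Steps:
c = -344 (c = (-56 - 116)*2 = -172*2 = -344)
R(K) = -212 + K (R(K) = (-344 + 132) + K = -212 + K)
(-180416 + R(397))*(-486915 - 494996) = (-180416 + (-212 + 397))*(-486915 - 494996) = (-180416 + 185)*(-981911) = -180231*(-981911) = 176970801441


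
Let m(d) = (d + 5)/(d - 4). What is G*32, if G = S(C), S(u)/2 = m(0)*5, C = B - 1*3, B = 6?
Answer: -400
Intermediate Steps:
m(d) = (5 + d)/(-4 + d)
C = 3 (C = 6 - 1*3 = 6 - 3 = 3)
S(u) = -25/2 (S(u) = 2*(((5 + 0)/(-4 + 0))*5) = 2*((5/(-4))*5) = 2*(-¼*5*5) = 2*(-5/4*5) = 2*(-25/4) = -25/2)
G = -25/2 ≈ -12.500
G*32 = -25/2*32 = -400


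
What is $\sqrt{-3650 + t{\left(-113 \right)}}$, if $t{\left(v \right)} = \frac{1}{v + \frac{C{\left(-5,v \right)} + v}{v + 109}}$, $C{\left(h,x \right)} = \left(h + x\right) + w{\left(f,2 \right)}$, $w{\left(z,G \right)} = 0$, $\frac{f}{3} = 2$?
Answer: $\frac{i \sqrt{178270534}}{221} \approx 60.415 i$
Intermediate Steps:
$f = 6$ ($f = 3 \cdot 2 = 6$)
$C{\left(h,x \right)} = h + x$ ($C{\left(h,x \right)} = \left(h + x\right) + 0 = h + x$)
$t{\left(v \right)} = \frac{1}{v + \frac{-5 + 2 v}{109 + v}}$ ($t{\left(v \right)} = \frac{1}{v + \frac{\left(-5 + v\right) + v}{v + 109}} = \frac{1}{v + \frac{-5 + 2 v}{109 + v}}$)
$\sqrt{-3650 + t{\left(-113 \right)}} = \sqrt{-3650 + \frac{109 - 113}{-5 + \left(-113\right)^{2} + 111 \left(-113\right)}} = \sqrt{-3650 + \frac{1}{-5 + 12769 - 12543} \left(-4\right)} = \sqrt{-3650 + \frac{1}{221} \left(-4\right)} = \sqrt{-3650 - \frac{4}{221}} = \sqrt{- \frac{806654}{221}} = \frac{i \sqrt{178270534}}{221}$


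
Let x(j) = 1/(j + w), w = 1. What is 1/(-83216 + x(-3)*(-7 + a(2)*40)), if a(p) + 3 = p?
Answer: -2/166385 ≈ -1.2020e-5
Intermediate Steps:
a(p) = -3 + p
x(j) = 1/(1 + j) (x(j) = 1/(j + 1) = 1/(1 + j))
1/(-83216 + x(-3)*(-7 + a(2)*40)) = 1/(-83216 + (-7 + (-3 + 2)*40)/(1 - 3)) = 1/(-83216 + (-7 - 1*40)/(-2)) = 1/(-83216 - (-7 - 40)/2) = 1/(-83216 - ½*(-47)) = 1/(-83216 + 47/2) = 1/(-166385/2) = -2/166385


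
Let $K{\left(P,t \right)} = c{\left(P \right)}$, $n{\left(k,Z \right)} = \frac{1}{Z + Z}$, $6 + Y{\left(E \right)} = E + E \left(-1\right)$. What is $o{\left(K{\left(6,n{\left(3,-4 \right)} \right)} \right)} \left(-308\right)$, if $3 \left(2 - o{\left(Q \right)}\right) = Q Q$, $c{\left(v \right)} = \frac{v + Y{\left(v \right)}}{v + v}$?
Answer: $-616$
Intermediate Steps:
$Y{\left(E \right)} = -6$ ($Y{\left(E \right)} = -6 + \left(E + E \left(-1\right)\right) = -6 + \left(E - E\right) = -6 + 0 = -6$)
$c{\left(v \right)} = \frac{-6 + v}{2 v}$ ($c{\left(v \right)} = \frac{v - 6}{v + v} = \frac{-6 + v}{2 v}$)
$n{\left(k,Z \right)} = \frac{1}{2 Z}$
$K{\left(P,t \right)} = \frac{-6 + P}{2 P}$
$o{\left(Q \right)} = 2 - \frac{Q^{2}}{3}$ ($o{\left(Q \right)} = 2 - \frac{Q Q}{3} = 2 - \frac{Q^{2}}{3}$)
$o{\left(K{\left(6,n{\left(3,-4 \right)} \right)} \right)} \left(-308\right) = \left(2 - \frac{\left(\frac{-6 + 6}{2 \cdot 6}\right)^{2}}{3}\right) \left(-308\right) = \left(2 - \frac{\left(\frac{1}{2} \cdot \frac{1}{6} \cdot 0\right)^{2}}{3}\right) \left(-308\right) = \left(2 - \frac{0^{2}}{3}\right) \left(-308\right) = \left(2 - 0\right) \left(-308\right) = \left(2 + 0\right) \left(-308\right) = 2 \left(-308\right) = -616$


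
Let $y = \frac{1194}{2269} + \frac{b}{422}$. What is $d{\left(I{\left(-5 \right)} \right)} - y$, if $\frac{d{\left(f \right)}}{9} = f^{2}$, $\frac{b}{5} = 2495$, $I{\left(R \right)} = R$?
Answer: $\frac{186631907}{957518} \approx 194.91$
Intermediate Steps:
$b = 12475$ ($b = 5 \cdot 2495 = 12475$)
$d{\left(f \right)} = 9 f^{2}$
$y = \frac{28809643}{957518}$ ($y = \frac{1194}{2269} + \frac{12475}{422} = \frac{28809643}{957518} \approx 30.088$)
$d{\left(I{\left(-5 \right)} \right)} - y = 9 \left(-5\right)^{2} - \frac{28809643}{957518} = 9 \cdot 25 - \frac{28809643}{957518} = 225 - \frac{28809643}{957518} = \frac{186631907}{957518}$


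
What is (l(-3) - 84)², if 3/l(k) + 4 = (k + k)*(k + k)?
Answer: 7209225/1024 ≈ 7040.3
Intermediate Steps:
l(k) = 3/(-4 + 4*k²) (l(k) = 3/(-4 + (k + k)*(k + k)) = 3/(-4 + (2*k)*(2*k)) = 3/(-4 + 4*k²))
(l(-3) - 84)² = (3/(4*(-1 + (-3)²)) - 84)² = (3/(4*(-1 + 9)) - 84)² = ((¾)/8 - 84)² = ((¾)*(⅛) - 84)² = (3/32 - 84)² = (-2685/32)² = 7209225/1024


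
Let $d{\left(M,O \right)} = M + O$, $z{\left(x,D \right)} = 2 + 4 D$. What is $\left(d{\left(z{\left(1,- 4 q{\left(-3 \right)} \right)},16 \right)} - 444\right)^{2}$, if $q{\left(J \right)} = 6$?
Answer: $272484$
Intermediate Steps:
$\left(d{\left(z{\left(1,- 4 q{\left(-3 \right)} \right)},16 \right)} - 444\right)^{2} = \left(\left(\left(2 + 4 \left(\left(-4\right) 6\right)\right) + 16\right) - 444\right)^{2} = \left(\left(\left(2 + 4 \left(-24\right)\right) + 16\right) - 444\right)^{2} = \left(\left(\left(2 - 96\right) + 16\right) - 444\right)^{2} = \left(\left(-94 + 16\right) - 444\right)^{2} = \left(-78 - 444\right)^{2} = \left(-522\right)^{2} = 272484$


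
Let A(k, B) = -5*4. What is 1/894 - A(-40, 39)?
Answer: 17881/894 ≈ 20.001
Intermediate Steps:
A(k, B) = -20
1/894 - A(-40, 39) = 1/894 - 1*(-20) = 1/894 + 20 = 17881/894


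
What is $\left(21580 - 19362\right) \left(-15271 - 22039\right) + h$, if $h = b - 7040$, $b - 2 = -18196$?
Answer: $-82778814$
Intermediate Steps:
$b = -18194$ ($b = 2 - 18196 = -18194$)
$h = -25234$ ($h = -18194 - 7040 = -25234$)
$\left(21580 - 19362\right) \left(-15271 - 22039\right) + h = \left(21580 - 19362\right) \left(-15271 - 22039\right) - 25234 = 2218 \left(-37310\right) - 25234 = -82753580 - 25234 = -82778814$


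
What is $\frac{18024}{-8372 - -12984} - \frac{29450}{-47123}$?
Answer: $\frac{246292088}{54332819} \approx 4.533$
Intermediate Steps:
$\frac{18024}{-8372 - -12984} - \frac{29450}{-47123} = \frac{18024}{-8372 + 12984} - - \frac{29450}{47123} = \frac{18024}{4612} + \frac{29450}{47123} = 18024 \cdot \frac{1}{4612} + \frac{29450}{47123} = \frac{4506}{1153} + \frac{29450}{47123} = \frac{246292088}{54332819}$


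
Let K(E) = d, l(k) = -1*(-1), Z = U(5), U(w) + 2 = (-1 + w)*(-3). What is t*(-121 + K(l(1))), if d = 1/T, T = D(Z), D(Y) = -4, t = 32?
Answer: -3880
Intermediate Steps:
U(w) = 1 - 3*w (U(w) = -2 + (-1 + w)*(-3) = -2 + (3 - 3*w) = 1 - 3*w)
Z = -14 (Z = 1 - 3*5 = 1 - 15 = -14)
T = -4
d = -1/4 (d = 1/(-4) = -1/4 ≈ -0.25000)
l(k) = 1
K(E) = -1/4
t*(-121 + K(l(1))) = 32*(-121 - 1/4) = 32*(-485/4) = -3880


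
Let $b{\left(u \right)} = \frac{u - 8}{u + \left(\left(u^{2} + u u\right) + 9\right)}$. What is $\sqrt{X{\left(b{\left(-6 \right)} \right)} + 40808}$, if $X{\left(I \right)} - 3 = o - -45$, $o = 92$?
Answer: $2 \sqrt{10237} \approx 202.36$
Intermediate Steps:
$b{\left(u \right)} = \frac{-8 + u}{9 + u + 2 u^{2}}$ ($b{\left(u \right)} = \frac{-8 + u}{u + \left(\left(u^{2} + u^{2}\right) + 9\right)} = \frac{-8 + u}{u + \left(2 u^{2} + 9\right)} = \frac{-8 + u}{u + \left(9 + 2 u^{2}\right)} = \frac{-8 + u}{9 + u + 2 u^{2}}$)
$X{\left(I \right)} = 140$ ($X{\left(I \right)} = 3 + \left(92 - -45\right) = 3 + \left(92 + 45\right) = 3 + 137 = 140$)
$\sqrt{X{\left(b{\left(-6 \right)} \right)} + 40808} = \sqrt{140 + 40808} = \sqrt{40948} = 2 \sqrt{10237}$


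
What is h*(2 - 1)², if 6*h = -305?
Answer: -305/6 ≈ -50.833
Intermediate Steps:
h = -305/6 (h = (⅙)*(-305) = -305/6 ≈ -50.833)
h*(2 - 1)² = -305*(2 - 1)²/6 = -305/6*1² = -305/6*1 = -305/6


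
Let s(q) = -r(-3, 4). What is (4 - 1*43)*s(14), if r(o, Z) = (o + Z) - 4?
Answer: -117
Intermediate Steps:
r(o, Z) = -4 + Z + o (r(o, Z) = (Z + o) - 4 = -4 + Z + o)
s(q) = 3 (s(q) = -(-4 + 4 - 3) = -1*(-3) = 3)
(4 - 1*43)*s(14) = (4 - 1*43)*3 = (4 - 43)*3 = -39*3 = -117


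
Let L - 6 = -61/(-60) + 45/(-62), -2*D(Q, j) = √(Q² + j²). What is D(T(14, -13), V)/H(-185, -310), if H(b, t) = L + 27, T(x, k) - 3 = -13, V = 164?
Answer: -1860*√6749/61921 ≈ -2.4677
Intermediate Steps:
T(x, k) = -10 (T(x, k) = 3 - 13 = -10)
D(Q, j) = -√(Q² + j²)/2
L = 11701/1860 (L = 6 + (-61/(-60) + 45/(-62)) = 6 + (-61*(-1/60) + 45*(-1/62)) = 6 + (61/60 - 45/62) = 6 + 541/1860 = 11701/1860 ≈ 6.2909)
H(b, t) = 61921/1860 (H(b, t) = 11701/1860 + 27 = 61921/1860)
D(T(14, -13), V)/H(-185, -310) = (-√((-10)² + 164²)/2)/(61921/1860) = -√(100 + 26896)/2*(1860/61921) = -√6749*(1860/61921) = -1860*√6749/61921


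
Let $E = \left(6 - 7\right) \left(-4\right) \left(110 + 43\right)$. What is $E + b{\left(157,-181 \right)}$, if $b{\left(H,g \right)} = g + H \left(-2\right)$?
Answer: $117$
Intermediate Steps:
$b{\left(H,g \right)} = g - 2 H$
$E = 612$ ($E = \left(6 - 7\right) \left(-4\right) 153 = \left(-1\right) \left(-4\right) 153 = 4 \cdot 153 = 612$)
$E + b{\left(157,-181 \right)} = 612 - 495 = 117$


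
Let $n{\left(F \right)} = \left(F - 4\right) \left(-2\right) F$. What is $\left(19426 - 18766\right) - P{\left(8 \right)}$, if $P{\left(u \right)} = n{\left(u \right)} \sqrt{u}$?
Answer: $660 + 128 \sqrt{2} \approx 841.02$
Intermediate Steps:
$n{\left(F \right)} = F \left(8 - 2 F\right)$ ($n{\left(F \right)} = \left(-4 + F\right) \left(-2\right) F = \left(8 - 2 F\right) F = F \left(8 - 2 F\right)$)
$P{\left(u \right)} = 2 u^{\frac{3}{2}} \left(4 - u\right)$ ($P{\left(u \right)} = 2 u \left(4 - u\right) \sqrt{u} = 2 u^{\frac{3}{2}} \left(4 - u\right)$)
$\left(19426 - 18766\right) - P{\left(8 \right)} = \left(19426 - 18766\right) - 2 \cdot 8^{\frac{3}{2}} \left(4 - 8\right) = \left(19426 - 18766\right) - 2 \cdot 16 \sqrt{2} \left(4 - 8\right) = 660 - 2 \cdot 16 \sqrt{2} \left(-4\right) = 660 - - 128 \sqrt{2} = 660 + 128 \sqrt{2}$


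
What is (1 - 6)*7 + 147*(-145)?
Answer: -21350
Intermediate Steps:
(1 - 6)*7 + 147*(-145) = -5*7 - 21315 = -35 - 21315 = -21350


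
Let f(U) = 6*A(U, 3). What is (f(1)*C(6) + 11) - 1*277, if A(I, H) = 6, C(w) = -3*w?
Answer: -914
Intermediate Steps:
f(U) = 36 (f(U) = 6*6 = 36)
(f(1)*C(6) + 11) - 1*277 = (36*(-3*6) + 11) - 1*277 = (36*(-18) + 11) - 277 = (-648 + 11) - 277 = -637 - 277 = -914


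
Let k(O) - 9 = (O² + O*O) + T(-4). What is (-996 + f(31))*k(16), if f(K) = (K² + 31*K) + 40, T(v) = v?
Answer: 499422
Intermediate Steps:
f(K) = 40 + K² + 31*K
k(O) = 5 + 2*O² (k(O) = 9 + ((O² + O*O) - 4) = 9 + ((O² + O²) - 4) = 9 + (2*O² - 4) = 9 + (-4 + 2*O²) = 5 + 2*O²)
(-996 + f(31))*k(16) = (-996 + (40 + 31² + 31*31))*(5 + 2*16²) = (-996 + (40 + 961 + 961))*(5 + 2*256) = (-996 + 1962)*(5 + 512) = 966*517 = 499422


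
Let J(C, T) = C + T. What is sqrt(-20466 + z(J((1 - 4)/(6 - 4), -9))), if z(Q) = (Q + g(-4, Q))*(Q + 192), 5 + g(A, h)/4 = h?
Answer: I*sqrt(134499)/2 ≈ 183.37*I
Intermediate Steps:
g(A, h) = -20 + 4*h
z(Q) = (-20 + 5*Q)*(192 + Q) (z(Q) = (Q + (-20 + 4*Q))*(Q + 192) = (-20 + 5*Q)*(192 + Q))
sqrt(-20466 + z(J((1 - 4)/(6 - 4), -9))) = sqrt(-20466 + (-3840 + 5*((1 - 4)/(6 - 4) - 9)**2 + 940*((1 - 4)/(6 - 4) - 9))) = sqrt(-20466 + (-3840 + 5*(-3/2 - 9)**2 + 940*(-3/2 - 9))) = sqrt(-20466 + (-3840 + 5*(-21/2)**2 + 940*(-21/2))) = sqrt(-20466 + (-3840 + 5*(441/4) - 9870)) = sqrt(-20466 + (-3840 + 2205/4 - 9870)) = sqrt(-20466 - 52635/4) = sqrt(-134499/4) = I*sqrt(134499)/2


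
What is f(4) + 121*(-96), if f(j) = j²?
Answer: -11600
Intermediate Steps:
f(4) + 121*(-96) = 4² + 121*(-96) = 16 - 11616 = -11600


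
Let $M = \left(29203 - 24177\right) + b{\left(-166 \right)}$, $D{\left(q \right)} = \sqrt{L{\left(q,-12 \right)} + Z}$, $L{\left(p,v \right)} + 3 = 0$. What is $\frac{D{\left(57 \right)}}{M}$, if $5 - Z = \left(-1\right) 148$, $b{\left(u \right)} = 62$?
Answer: $\frac{5 \sqrt{6}}{5088} \approx 0.0024071$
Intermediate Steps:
$L{\left(p,v \right)} = -3$ ($L{\left(p,v \right)} = -3 + 0 = -3$)
$Z = 153$ ($Z = 5 - \left(-1\right) 148 = 5 - -148 = 5 + 148 = 153$)
$D{\left(q \right)} = 5 \sqrt{6}$ ($D{\left(q \right)} = \sqrt{-3 + 153} = \sqrt{150} = 5 \sqrt{6}$)
$M = 5088$ ($M = \left(29203 - 24177\right) + 62 = 5026 + 62 = 5088$)
$\frac{D{\left(57 \right)}}{M} = \frac{5 \sqrt{6}}{5088}$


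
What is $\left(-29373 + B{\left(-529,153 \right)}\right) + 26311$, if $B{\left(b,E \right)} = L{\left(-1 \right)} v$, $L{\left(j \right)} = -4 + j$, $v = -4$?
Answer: $-3042$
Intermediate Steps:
$B{\left(b,E \right)} = 20$ ($B{\left(b,E \right)} = \left(-4 - 1\right) \left(-4\right) = \left(-5\right) \left(-4\right) = 20$)
$\left(-29373 + B{\left(-529,153 \right)}\right) + 26311 = \left(-29373 + 20\right) + 26311 = -29353 + 26311 = -3042$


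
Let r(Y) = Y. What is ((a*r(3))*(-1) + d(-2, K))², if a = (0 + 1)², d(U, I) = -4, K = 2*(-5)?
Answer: 49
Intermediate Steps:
K = -10
a = 1 (a = 1² = 1)
((a*r(3))*(-1) + d(-2, K))² = ((1*3)*(-1) - 4)² = (3*(-1) - 4)² = (-3 - 4)² = (-7)² = 49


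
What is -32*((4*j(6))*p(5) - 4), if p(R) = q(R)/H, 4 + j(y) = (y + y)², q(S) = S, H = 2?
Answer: -44672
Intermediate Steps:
j(y) = -4 + 4*y² (j(y) = -4 + (y + y)² = -4 + (2*y)² = -4 + 4*y²)
p(R) = R/2
-32*((4*j(6))*p(5) - 4) = -32*((4*(-4 + 4*6²))*((½)*5) - 4) = -32*((4*(-4 + 4*36))*(5/2) - 4) = -32*((4*(-4 + 144))*(5/2) - 4) = -32*((4*140)*(5/2) - 4) = -32*(560*(5/2) - 4) = -32*(1400 - 4) = -32*1396 = -44672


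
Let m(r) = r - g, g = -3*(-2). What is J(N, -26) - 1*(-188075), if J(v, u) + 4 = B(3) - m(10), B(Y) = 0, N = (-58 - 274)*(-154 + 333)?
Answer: 188067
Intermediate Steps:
g = 6
N = -59428 (N = -332*179 = -59428)
m(r) = -6 + r (m(r) = r - 1*6 = r - 6 = -6 + r)
J(v, u) = -8 (J(v, u) = -4 + (0 - (-6 + 10)) = -4 + (0 - 1*4) = -4 + (0 - 4) = -4 - 4 = -8)
J(N, -26) - 1*(-188075) = -8 - 1*(-188075) = -8 + 188075 = 188067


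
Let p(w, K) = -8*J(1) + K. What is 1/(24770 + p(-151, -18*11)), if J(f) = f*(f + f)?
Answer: 1/24556 ≈ 4.0723e-5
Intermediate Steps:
J(f) = 2*f**2 (J(f) = f*(2*f) = 2*f**2)
p(w, K) = -16 + K (p(w, K) = -16*1**2 + K = -16 + K)
1/(24770 + p(-151, -18*11)) = 1/(24770 + (-16 - 18*11)) = 1/(24770 + (-16 - 198)) = 1/(24770 - 214) = 1/24556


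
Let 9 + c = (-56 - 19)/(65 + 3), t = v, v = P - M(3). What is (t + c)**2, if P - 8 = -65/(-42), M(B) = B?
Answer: 25775929/2039184 ≈ 12.640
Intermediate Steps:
P = 401/42 (P = 8 - 65/(-42) = 8 - 65*(-1/42) = 8 + 65/42 = 401/42 ≈ 9.5476)
v = 275/42 (v = 401/42 - 1*3 = 401/42 - 3 = 275/42 ≈ 6.5476)
t = 275/42 ≈ 6.5476
c = -687/68 (c = -9 + (-56 - 19)/(65 + 3) = -9 - 75/68 = -687/68 ≈ -10.103)
(t + c)**2 = (275/42 - 687/68)**2 = (-5077/1428)**2 = 25775929/2039184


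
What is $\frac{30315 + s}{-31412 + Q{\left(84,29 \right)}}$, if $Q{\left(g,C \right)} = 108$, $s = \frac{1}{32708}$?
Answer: $- \frac{141649003}{146270176} \approx -0.96841$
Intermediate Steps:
$s = \frac{1}{32708} \approx 3.0574 \cdot 10^{-5}$
$\frac{30315 + s}{-31412 + Q{\left(84,29 \right)}} = \frac{30315 + \frac{1}{32708}}{-31412 + 108} = \frac{991543021}{32708 \left(-31304\right)} = \frac{991543021}{32708} \left(- \frac{1}{31304}\right) = - \frac{141649003}{146270176}$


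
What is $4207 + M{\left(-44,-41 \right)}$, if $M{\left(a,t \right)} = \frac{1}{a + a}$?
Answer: $\frac{370215}{88} \approx 4207.0$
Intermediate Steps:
$M{\left(a,t \right)} = \frac{1}{2 a}$
$4207 + M{\left(-44,-41 \right)} = 4207 + \frac{1}{2 \left(-44\right)} = 4207 + \frac{1}{2} \left(- \frac{1}{44}\right) = 4207 - \frac{1}{88} = \frac{370215}{88}$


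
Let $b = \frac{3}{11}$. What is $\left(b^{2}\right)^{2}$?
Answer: $\frac{81}{14641} \approx 0.0055324$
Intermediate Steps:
$b = \frac{3}{11}$ ($b = 3 \cdot \frac{1}{11} = \frac{3}{11} \approx 0.27273$)
$\left(b^{2}\right)^{2} = \left(\left(\frac{3}{11}\right)^{2}\right)^{2} = \left(\frac{9}{121}\right)^{2} = \frac{81}{14641}$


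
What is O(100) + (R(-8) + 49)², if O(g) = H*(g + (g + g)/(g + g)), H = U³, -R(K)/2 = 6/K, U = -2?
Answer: 6969/4 ≈ 1742.3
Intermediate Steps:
R(K) = -12/K
H = -8 (H = (-2)³ = -8)
O(g) = -8 - 8*g (O(g) = -8*(g + (g + g)/(g + g)) = -8*(g + (2*g)/((2*g))) = -8*(g + (2*g)*(1/(2*g))) = -8*(g + 1) = -8*(1 + g) = -8 - 8*g)
O(100) + (R(-8) + 49)² = (-8 - 8*100) + (-12/(-8) + 49)² = (-8 - 800) + (-12*(-⅛) + 49)² = -808 + (3/2 + 49)² = -808 + (101/2)² = -808 + 10201/4 = 6969/4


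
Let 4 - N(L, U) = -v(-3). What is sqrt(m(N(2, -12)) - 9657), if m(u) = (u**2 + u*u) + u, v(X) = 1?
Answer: I*sqrt(9602) ≈ 97.99*I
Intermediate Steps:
N(L, U) = 5 (N(L, U) = 4 - (-1) = 4 - 1*(-1) = 4 + 1 = 5)
m(u) = u + 2*u**2 (m(u) = (u**2 + u**2) + u = 2*u**2 + u = u + 2*u**2)
sqrt(m(N(2, -12)) - 9657) = sqrt(5*(1 + 2*5) - 9657) = sqrt(5*(1 + 10) - 9657) = sqrt(5*11 - 9657) = sqrt(55 - 9657) = sqrt(-9602) = I*sqrt(9602)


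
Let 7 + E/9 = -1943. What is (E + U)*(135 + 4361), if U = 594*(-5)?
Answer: -92257920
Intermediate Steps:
U = -2970
E = -17550 (E = -63 + 9*(-1943) = -63 - 17487 = -17550)
(E + U)*(135 + 4361) = (-17550 - 2970)*(135 + 4361) = -20520*4496 = -92257920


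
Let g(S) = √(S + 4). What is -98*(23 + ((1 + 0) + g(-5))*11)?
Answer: -3332 - 1078*I ≈ -3332.0 - 1078.0*I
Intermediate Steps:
g(S) = √(4 + S)
-98*(23 + ((1 + 0) + g(-5))*11) = -98*(23 + ((1 + 0) + √(4 - 5))*11) = -98*(23 + (1 + √(-1))*11) = -98*(23 + (1 + I)*11) = -98*(23 + (11 + 11*I)) = -98*(34 + 11*I) = -3332 - 1078*I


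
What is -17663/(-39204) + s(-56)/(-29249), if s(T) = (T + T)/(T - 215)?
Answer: 12727364339/28249971156 ≈ 0.45053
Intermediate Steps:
s(T) = 2*T/(-215 + T) (s(T) = (2*T)/(-215 + T) = 2*T/(-215 + T))
-17663/(-39204) + s(-56)/(-29249) = -17663/(-39204) + (2*(-56)/(-215 - 56))/(-29249) = -17663*(-1/39204) + (2*(-56)/(-271))*(-1/29249) = 17663/39204 + (2*(-56)*(-1/271))*(-1/29249) = 17663/39204 + (112/271)*(-1/29249) = 17663/39204 - 112/7926479 = 12727364339/28249971156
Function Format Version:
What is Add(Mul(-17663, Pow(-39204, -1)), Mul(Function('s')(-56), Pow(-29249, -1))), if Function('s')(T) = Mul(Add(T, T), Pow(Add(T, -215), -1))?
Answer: Rational(12727364339, 28249971156) ≈ 0.45053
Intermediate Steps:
Function('s')(T) = Mul(2, T, Pow(Add(-215, T), -1)) (Function('s')(T) = Mul(Mul(2, T), Pow(Add(-215, T), -1)) = Mul(2, T, Pow(Add(-215, T), -1)))
Add(Mul(-17663, Pow(-39204, -1)), Mul(Function('s')(-56), Pow(-29249, -1))) = Add(Mul(-17663, Pow(-39204, -1)), Mul(Mul(2, -56, Pow(Add(-215, -56), -1)), Pow(-29249, -1))) = Add(Mul(-17663, Rational(-1, 39204)), Mul(Mul(2, -56, Pow(-271, -1)), Rational(-1, 29249))) = Add(Rational(17663, 39204), Mul(Mul(2, -56, Rational(-1, 271)), Rational(-1, 29249))) = Add(Rational(17663, 39204), Mul(Rational(112, 271), Rational(-1, 29249))) = Add(Rational(17663, 39204), Rational(-112, 7926479)) = Rational(12727364339, 28249971156)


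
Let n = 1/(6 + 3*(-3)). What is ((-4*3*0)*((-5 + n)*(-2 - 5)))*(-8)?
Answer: 0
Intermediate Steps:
n = -⅓ (n = 1/(6 - 9) = 1/(-3) = -⅓ ≈ -0.33333)
((-4*3*0)*((-5 + n)*(-2 - 5)))*(-8) = ((-4*3*0)*((-5 - ⅓)*(-2 - 5)))*(-8) = ((-12*0)*(-16/3*(-7)))*(-8) = (0*(112/3))*(-8) = 0*(-8) = 0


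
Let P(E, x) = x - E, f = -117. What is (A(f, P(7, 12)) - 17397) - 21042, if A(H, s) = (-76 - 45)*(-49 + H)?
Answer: -18353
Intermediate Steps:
A(H, s) = 5929 - 121*H (A(H, s) = -121*(-49 + H) = 5929 - 121*H)
(A(f, P(7, 12)) - 17397) - 21042 = ((5929 - 121*(-117)) - 17397) - 21042 = ((5929 + 14157) - 17397) - 21042 = (20086 - 17397) - 21042 = 2689 - 21042 = -18353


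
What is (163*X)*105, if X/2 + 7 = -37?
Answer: -1506120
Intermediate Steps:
X = -88 (X = -14 + 2*(-37) = -14 - 74 = -88)
(163*X)*105 = (163*(-88))*105 = -14344*105 = -1506120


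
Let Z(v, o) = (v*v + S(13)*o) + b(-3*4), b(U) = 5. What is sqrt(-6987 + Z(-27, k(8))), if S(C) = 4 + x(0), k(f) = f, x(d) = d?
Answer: I*sqrt(6221) ≈ 78.873*I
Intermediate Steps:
S(C) = 4 (S(C) = 4 + 0 = 4)
Z(v, o) = 5 + v**2 + 4*o (Z(v, o) = (v*v + 4*o) + 5 = (v**2 + 4*o) + 5 = 5 + v**2 + 4*o)
sqrt(-6987 + Z(-27, k(8))) = sqrt(-6987 + (5 + (-27)**2 + 4*8)) = sqrt(-6987 + (5 + 729 + 32)) = sqrt(-6987 + 766) = sqrt(-6221) = I*sqrt(6221)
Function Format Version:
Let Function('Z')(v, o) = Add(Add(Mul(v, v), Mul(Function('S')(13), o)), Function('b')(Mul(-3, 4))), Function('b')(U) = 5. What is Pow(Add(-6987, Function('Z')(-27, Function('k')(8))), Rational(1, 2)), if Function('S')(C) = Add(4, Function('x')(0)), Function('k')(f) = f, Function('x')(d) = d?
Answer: Mul(I, Pow(6221, Rational(1, 2))) ≈ Mul(78.873, I)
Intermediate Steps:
Function('S')(C) = 4 (Function('S')(C) = Add(4, 0) = 4)
Function('Z')(v, o) = Add(5, Pow(v, 2), Mul(4, o)) (Function('Z')(v, o) = Add(Add(Mul(v, v), Mul(4, o)), 5) = Add(Add(Pow(v, 2), Mul(4, o)), 5) = Add(5, Pow(v, 2), Mul(4, o)))
Pow(Add(-6987, Function('Z')(-27, Function('k')(8))), Rational(1, 2)) = Pow(Add(-6987, Add(5, Pow(-27, 2), Mul(4, 8))), Rational(1, 2)) = Pow(Add(-6987, Add(5, 729, 32)), Rational(1, 2)) = Pow(Add(-6987, 766), Rational(1, 2)) = Pow(-6221, Rational(1, 2)) = Mul(I, Pow(6221, Rational(1, 2)))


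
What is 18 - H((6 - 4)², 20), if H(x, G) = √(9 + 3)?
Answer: 18 - 2*√3 ≈ 14.536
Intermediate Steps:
H(x, G) = 2*√3 (H(x, G) = √12 = 2*√3)
18 - H((6 - 4)², 20) = 18 - 2*√3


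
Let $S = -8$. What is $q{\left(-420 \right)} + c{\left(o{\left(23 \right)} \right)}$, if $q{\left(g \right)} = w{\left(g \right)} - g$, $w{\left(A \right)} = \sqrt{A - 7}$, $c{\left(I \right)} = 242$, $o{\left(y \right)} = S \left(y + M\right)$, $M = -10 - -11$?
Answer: $662 + i \sqrt{427} \approx 662.0 + 20.664 i$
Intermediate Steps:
$M = 1$ ($M = -10 + 11 = 1$)
$o{\left(y \right)} = -8 - 8 y$ ($o{\left(y \right)} = - 8 \left(y + 1\right) = - 8 \left(1 + y\right) = -8 - 8 y$)
$w{\left(A \right)} = \sqrt{-7 + A}$
$q{\left(g \right)} = \sqrt{-7 + g} - g$
$q{\left(-420 \right)} + c{\left(o{\left(23 \right)} \right)} = \left(\sqrt{-7 - 420} - -420\right) + 242 = \left(\sqrt{-427} + 420\right) + 242 = \left(i \sqrt{427} + 420\right) + 242 = \left(420 + i \sqrt{427}\right) + 242 = 662 + i \sqrt{427}$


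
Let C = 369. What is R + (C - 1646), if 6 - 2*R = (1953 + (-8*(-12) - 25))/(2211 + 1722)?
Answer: -217898/171 ≈ -1274.3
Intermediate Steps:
R = 469/171 (R = 3 - (1953 + (-8*(-12) - 25))/(2*(2211 + 1722)) = 3 - (1953 + (96 - 25))/(2*3933) = 3 - (1953 + 71)/(2*3933) = 3 - 1012/3933 = 3 - 1/2*88/171 = 3 - 44/171 = 469/171 ≈ 2.7427)
R + (C - 1646) = 469/171 + (369 - 1646) = 469/171 - 1277 = -217898/171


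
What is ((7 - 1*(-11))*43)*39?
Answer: 30186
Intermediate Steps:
((7 - 1*(-11))*43)*39 = ((7 + 11)*43)*39 = (18*43)*39 = 774*39 = 30186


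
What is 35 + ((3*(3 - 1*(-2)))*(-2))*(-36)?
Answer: 1115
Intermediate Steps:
35 + ((3*(3 - 1*(-2)))*(-2))*(-36) = 35 + ((3*(3 + 2))*(-2))*(-36) = 35 + ((3*5)*(-2))*(-36) = 35 + (15*(-2))*(-36) = 35 - 30*(-36) = 35 + 1080 = 1115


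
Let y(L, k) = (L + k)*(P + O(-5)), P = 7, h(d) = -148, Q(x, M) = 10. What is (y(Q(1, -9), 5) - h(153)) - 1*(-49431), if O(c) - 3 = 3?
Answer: 49774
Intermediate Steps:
O(c) = 6 (O(c) = 3 + 3 = 6)
y(L, k) = 13*L + 13*k (y(L, k) = (L + k)*(7 + 6) = (L + k)*13 = 13*L + 13*k)
(y(Q(1, -9), 5) - h(153)) - 1*(-49431) = ((13*10 + 13*5) - 1*(-148)) - 1*(-49431) = ((130 + 65) + 148) + 49431 = (195 + 148) + 49431 = 343 + 49431 = 49774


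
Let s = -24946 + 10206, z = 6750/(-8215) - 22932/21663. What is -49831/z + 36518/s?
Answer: 363061462308911/13700487295 ≈ 26500.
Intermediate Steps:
z = -7435814/3954701 (z = 6750*(-1/8215) - 22932*1/21663 = -1350/1643 - 2548/2407 = -7435814/3954701 ≈ -1.8802)
s = -14740
-49831/z + 36518/s = -49831/(-7435814/3954701) + 36518/(-14740) = -49831*(-3954701/7435814) + 36518*(-1/14740) = 197066705531/7435814 - 18259/7370 = 363061462308911/13700487295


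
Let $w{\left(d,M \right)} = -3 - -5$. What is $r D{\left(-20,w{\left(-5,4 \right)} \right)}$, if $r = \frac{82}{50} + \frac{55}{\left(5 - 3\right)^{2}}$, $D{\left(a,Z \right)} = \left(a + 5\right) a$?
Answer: $4617$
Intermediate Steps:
$w{\left(d,M \right)} = 2$ ($w{\left(d,M \right)} = -3 + 5 = 2$)
$D{\left(a,Z \right)} = a \left(5 + a\right)$ ($D{\left(a,Z \right)} = \left(5 + a\right) a = a \left(5 + a\right)$)
$r = \frac{1539}{100}$ ($r = 82 \cdot \frac{1}{50} + \frac{55}{2^{2}} = \frac{41}{25} + \frac{55}{4} = \frac{1539}{100} \approx 15.39$)
$r D{\left(-20,w{\left(-5,4 \right)} \right)} = \frac{1539 \left(- 20 \left(5 - 20\right)\right)}{100} = \frac{1539 \left(\left(-20\right) \left(-15\right)\right)}{100} = \frac{1539}{100} \cdot 300 = 4617$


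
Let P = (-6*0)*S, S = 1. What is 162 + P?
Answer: 162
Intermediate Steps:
P = 0 (P = -6*0*1 = 0*1 = 0)
162 + P = 162 + 0 = 162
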